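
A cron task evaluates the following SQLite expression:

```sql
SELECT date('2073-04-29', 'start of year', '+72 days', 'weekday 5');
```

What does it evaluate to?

2073-03-17

`start of year` rewinds 2073-04-29 to 2073-01-01.
Applying '+72 days' to 2073-01-01: counting 72 days forward gives 2073-03-14.
`weekday 5` advances to the next Friday; 2073-03-14 is a Tuesday, so it moves forward to 2073-03-17.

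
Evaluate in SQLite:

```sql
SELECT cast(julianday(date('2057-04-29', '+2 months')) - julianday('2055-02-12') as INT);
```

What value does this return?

Adding +2 months to 2057-04-29 gives 2057-06-29.
16 days remain in February 2055 after the 12th (28 − 12).
Full months from March 2055 through May 2057 contribute their day counts.
Then 29 days into June 2057.
Total: 16 + 31 + 30 + 31 + 30 + 31 + 31 + 30 + 31 + 30 + 31 + 31 + 29 + 31 + 30 + 31 + 30 + 31 + 31 + 30 + 31 + 30 + 31 + 31 + 28 + 31 + 30 + 31 + 29 = 868.

868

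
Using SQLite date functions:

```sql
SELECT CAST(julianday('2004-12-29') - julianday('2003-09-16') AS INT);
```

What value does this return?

14 days remain in September 2003 after the 16th (30 − 16).
Full months from October 2003 through November 2004 contribute their day counts.
Then 29 days into December 2004.
Total: 14 + 31 + 30 + 31 + 31 + 29 + 31 + 30 + 31 + 30 + 31 + 31 + 30 + 31 + 30 + 29 = 470.

470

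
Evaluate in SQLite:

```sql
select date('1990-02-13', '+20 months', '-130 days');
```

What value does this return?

Adding +20 months to 1990-02-13 gives 1991-10-13.
Applying '-130 days' to 1991-10-13: counting 130 days back gives 1991-06-05.

1991-06-05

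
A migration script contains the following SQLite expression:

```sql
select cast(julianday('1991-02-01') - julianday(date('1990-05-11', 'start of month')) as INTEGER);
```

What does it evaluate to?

`start of month` rewinds 1990-05-11 to 1990-05-01.
30 days remain in May 1990 after the 1st (31 − 1).
Full months from June 1990 through January 1991 contribute their day counts.
Then 1 day into February 1991.
Total: 30 + 30 + 31 + 31 + 30 + 31 + 30 + 31 + 31 + 1 = 276.

276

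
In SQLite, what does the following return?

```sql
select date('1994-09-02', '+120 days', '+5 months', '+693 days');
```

Applying '+120 days' to 1994-09-02: counting 120 days forward gives 1994-12-31.
Adding +5 months to 1994-12-31 gives 1995-05-31.
Applying '+693 days' to 1995-05-31: counting 693 days forward gives 1997-04-23.

1997-04-23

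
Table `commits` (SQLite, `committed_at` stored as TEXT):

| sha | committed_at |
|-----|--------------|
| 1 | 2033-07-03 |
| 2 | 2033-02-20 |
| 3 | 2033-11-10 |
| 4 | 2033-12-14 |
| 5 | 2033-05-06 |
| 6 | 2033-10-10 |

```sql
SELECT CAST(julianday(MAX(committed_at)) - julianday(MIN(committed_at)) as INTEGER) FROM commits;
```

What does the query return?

297

MIN = 2033-02-20, MAX = 2033-12-14.
8 days remain in February 2033 after the 20th (28 − 20).
Full months from March 2033 through November 2033 contribute their day counts.
Then 14 days into December 2033.
Total: 8 + 31 + 30 + 31 + 30 + 31 + 31 + 30 + 31 + 30 + 14 = 297.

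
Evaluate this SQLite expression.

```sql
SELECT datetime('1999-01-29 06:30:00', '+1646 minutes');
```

1999-01-30 09:56:00

1646 minutes = 27h 26m; +1646 minutes from 1999-01-29 06:30:00 is 1999-01-30 09:56:00 (crosses midnight).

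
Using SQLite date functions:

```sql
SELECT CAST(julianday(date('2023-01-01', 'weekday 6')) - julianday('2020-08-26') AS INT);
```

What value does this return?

864

`weekday 6` advances to the next Saturday; 2023-01-01 is a Sunday, so it moves forward to 2023-01-07.
5 days remain in August 2020 after the 26th (31 − 26).
Full months from September 2020 through December 2022 contribute their day counts.
Then 7 days into January 2023.
Total: 5 + 30 + 31 + 30 + 31 + 31 + 28 + 31 + 30 + 31 + 30 + 31 + 31 + 30 + 31 + 30 + 31 + 31 + 28 + 31 + 30 + 31 + 30 + 31 + 31 + 30 + 31 + 30 + 31 + 7 = 864.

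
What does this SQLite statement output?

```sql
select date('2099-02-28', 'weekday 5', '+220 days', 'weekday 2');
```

`weekday 5` advances to the next Friday; 2099-02-28 is a Saturday, so it moves forward to 2099-03-06.
Applying '+220 days' to 2099-03-06: counting 220 days forward gives 2099-10-12.
`weekday 2` advances to the next Tuesday; 2099-10-12 is a Monday, so it moves forward to 2099-10-13.

2099-10-13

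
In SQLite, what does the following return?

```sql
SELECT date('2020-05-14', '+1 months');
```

2020-06-14

Adding +1 month to 2020-05-14 gives 2020-06-14.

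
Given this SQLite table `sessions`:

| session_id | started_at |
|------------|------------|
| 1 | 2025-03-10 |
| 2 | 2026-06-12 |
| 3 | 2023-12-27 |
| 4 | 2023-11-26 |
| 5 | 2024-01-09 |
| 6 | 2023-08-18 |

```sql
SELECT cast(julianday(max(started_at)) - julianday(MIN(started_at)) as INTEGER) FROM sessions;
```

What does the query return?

MIN = 2023-08-18, MAX = 2026-06-12.
13 days remain in August 2023 after the 18th (31 − 18).
Full months from September 2023 through May 2026 contribute their day counts.
Then 12 days into June 2026.
Total: 13 + 30 + 31 + 30 + 31 + 31 + 29 + 31 + 30 + 31 + 30 + 31 + 31 + 30 + 31 + 30 + 31 + 31 + 28 + 31 + 30 + 31 + 30 + 31 + 31 + 30 + 31 + 30 + 31 + 31 + 28 + 31 + 30 + 31 + 12 = 1029.

1029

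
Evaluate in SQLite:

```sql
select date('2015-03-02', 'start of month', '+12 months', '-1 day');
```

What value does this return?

2016-02-29

`start of month` rewinds 2015-03-02 to 2015-03-01.
Adding +12 months to 2015-03-01 gives 2016-03-01.
Going back 1 day from 2016-03-01 reaches 2016-02-29 (last day of February, 29 days).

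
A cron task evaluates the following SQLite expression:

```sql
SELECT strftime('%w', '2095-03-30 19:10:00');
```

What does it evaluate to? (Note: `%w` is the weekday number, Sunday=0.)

2095-03-30 is a Wednesday; with Sunday=0 that is 3.

3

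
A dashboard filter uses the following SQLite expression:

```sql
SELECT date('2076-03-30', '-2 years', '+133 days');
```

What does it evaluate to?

Adding -2 years to 2076-03-30 gives 2074-03-30.
Applying '+133 days' to 2074-03-30: counting 133 days forward gives 2074-08-10.

2074-08-10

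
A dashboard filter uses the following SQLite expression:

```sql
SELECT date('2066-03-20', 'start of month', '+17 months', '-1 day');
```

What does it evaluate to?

`start of month` rewinds 2066-03-20 to 2066-03-01.
Adding +17 months to 2066-03-01 gives 2067-08-01.
Going back 1 day from 2067-08-01 reaches 2067-07-31 (last day of July, 31 days).

2067-07-31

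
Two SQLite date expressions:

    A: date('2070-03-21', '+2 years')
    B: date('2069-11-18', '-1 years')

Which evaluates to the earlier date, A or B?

A = 2072-03-21.
B = 2068-11-18.
B is earlier.

B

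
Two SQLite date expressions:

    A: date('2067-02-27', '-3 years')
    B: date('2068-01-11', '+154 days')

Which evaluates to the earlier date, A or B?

A = 2064-02-27.
B = 2068-06-13.
A is earlier.

A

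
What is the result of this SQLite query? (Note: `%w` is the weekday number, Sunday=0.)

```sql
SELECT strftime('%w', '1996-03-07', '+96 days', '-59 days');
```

6

First apply '+96 days', '-59 days': 1996-03-07 → 1996-04-13.
1996-04-13 is a Saturday; with Sunday=0 that is 6.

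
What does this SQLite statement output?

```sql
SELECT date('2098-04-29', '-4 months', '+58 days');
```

Adding -4 months to 2098-04-29 gives 2097-12-29.
Applying '+58 days' to 2097-12-29: counting 58 days forward gives 2098-02-25.

2098-02-25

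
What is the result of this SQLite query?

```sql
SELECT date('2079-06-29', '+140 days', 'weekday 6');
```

Applying '+140 days' to 2079-06-29: counting 140 days forward gives 2079-11-16.
`weekday 6` advances to the next Saturday; 2079-11-16 is a Thursday, so it moves forward to 2079-11-18.

2079-11-18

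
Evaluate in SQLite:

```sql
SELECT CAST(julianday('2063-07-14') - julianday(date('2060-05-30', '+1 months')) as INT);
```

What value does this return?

1109

Adding +1 month to 2060-05-30 gives 2060-06-30.
0 days remain in June 2060 after the 30th (30 − 30).
Full months from July 2060 through June 2063 contribute their day counts.
Then 14 days into July 2063.
Total: 0 + 31 + 31 + 30 + 31 + 30 + 31 + 31 + 28 + 31 + 30 + 31 + 30 + 31 + 31 + 30 + 31 + 30 + 31 + 31 + 28 + 31 + 30 + 31 + 30 + 31 + 31 + 30 + 31 + 30 + 31 + 31 + 28 + 31 + 30 + 31 + 30 + 14 = 1109.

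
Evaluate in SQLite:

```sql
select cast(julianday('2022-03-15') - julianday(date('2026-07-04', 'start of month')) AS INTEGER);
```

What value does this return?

-1569

`start of month` rewinds 2026-07-04 to 2026-07-01.
16 days remain in March 2022 after the 15th (31 − 15).
Full months from April 2022 through June 2026 contribute their day counts.
Then 1 day into July 2026.
Total: 16 + 30 + 31 + 30 + 31 + 31 + 30 + 31 + 30 + 31 + 31 + 28 + 31 + 30 + 31 + 30 + 31 + 31 + 30 + 31 + 30 + 31 + 31 + 29 + 31 + 30 + 31 + 30 + 31 + 31 + 30 + 31 + 30 + 31 + 31 + 28 + 31 + 30 + 31 + 30 + 31 + 31 + 30 + 31 + 30 + 31 + 31 + 28 + 31 + 30 + 31 + 30 + 1 = 1569.
The subtraction is earlier − later, so the result is −1569 → -1569.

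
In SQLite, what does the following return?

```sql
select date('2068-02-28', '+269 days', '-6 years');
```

2062-11-23

Applying '+269 days' to 2068-02-28: counting 269 days forward gives 2068-11-23.
Adding -6 years to 2068-11-23 gives 2062-11-23.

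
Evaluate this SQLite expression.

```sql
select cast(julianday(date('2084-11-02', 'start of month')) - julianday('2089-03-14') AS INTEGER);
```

-1594

`start of month` rewinds 2084-11-02 to 2084-11-01.
29 days remain in November 2084 after the 1st (30 − 1).
Full months from December 2084 through February 2089 contribute their day counts.
Then 14 days into March 2089.
Total: 29 + 31 + 31 + 28 + 31 + 30 + 31 + 30 + 31 + 31 + 30 + 31 + 30 + 31 + 31 + 28 + 31 + 30 + 31 + 30 + 31 + 31 + 30 + 31 + 30 + 31 + 31 + 28 + 31 + 30 + 31 + 30 + 31 + 31 + 30 + 31 + 30 + 31 + 31 + 29 + 31 + 30 + 31 + 30 + 31 + 31 + 30 + 31 + 30 + 31 + 31 + 28 + 14 = 1594.
The subtraction is earlier − later, so the result is −1594 → -1594.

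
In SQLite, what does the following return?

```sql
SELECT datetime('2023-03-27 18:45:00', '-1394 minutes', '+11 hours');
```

2023-03-27 06:31:00

1394 minutes = 23h 14m; -1394 minutes from 2023-03-27 18:45:00 is 2023-03-26 19:31:00 (crosses midnight).
+11 hours from 2023-03-26 19:31:00 is 2023-03-27 06:31:00 (crosses midnight).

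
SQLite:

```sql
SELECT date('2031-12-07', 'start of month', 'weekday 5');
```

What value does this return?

2031-12-05

`start of month` rewinds 2031-12-07 to 2031-12-01.
`weekday 5` advances to the next Friday; 2031-12-01 is a Monday, so it moves forward to 2031-12-05.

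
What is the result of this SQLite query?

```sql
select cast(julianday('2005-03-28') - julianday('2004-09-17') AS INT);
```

192

13 days remain in September 2004 after the 17th (30 − 17).
October 2004: 31 days.
November 2004: 30 days.
December 2004: 31 days.
January 2005: 31 days.
February 2005: 28 days.
Then 28 days into March 2005.
Total: 13 + 31 + 30 + 31 + 31 + 28 + 28 = 192.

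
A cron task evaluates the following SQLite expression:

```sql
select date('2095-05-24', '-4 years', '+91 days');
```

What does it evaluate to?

2091-08-23

Adding -4 years to 2095-05-24 gives 2091-05-24.
Applying '+91 days' to 2091-05-24: counting 91 days forward gives 2091-08-23.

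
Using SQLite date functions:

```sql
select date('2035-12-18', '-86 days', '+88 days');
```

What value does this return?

Applying '-86 days' to 2035-12-18: counting 86 days back gives 2035-09-23.
Applying '+88 days' to 2035-09-23: counting 88 days forward gives 2035-12-20.

2035-12-20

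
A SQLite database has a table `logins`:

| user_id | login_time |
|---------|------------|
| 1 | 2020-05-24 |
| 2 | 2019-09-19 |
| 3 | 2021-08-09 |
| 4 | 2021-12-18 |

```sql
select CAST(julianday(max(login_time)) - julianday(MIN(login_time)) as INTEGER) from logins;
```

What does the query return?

821

MIN = 2019-09-19, MAX = 2021-12-18.
11 days remain in September 2019 after the 19th (30 − 19).
Full months from October 2019 through November 2021 contribute their day counts.
Then 18 days into December 2021.
Total: 11 + 31 + 30 + 31 + 31 + 29 + 31 + 30 + 31 + 30 + 31 + 31 + 30 + 31 + 30 + 31 + 31 + 28 + 31 + 30 + 31 + 30 + 31 + 31 + 30 + 31 + 30 + 18 = 821.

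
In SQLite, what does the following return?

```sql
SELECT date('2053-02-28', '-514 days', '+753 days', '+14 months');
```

2054-12-25

Applying '-514 days' to 2053-02-28: counting 514 days back gives 2051-10-03.
Applying '+753 days' to 2051-10-03: counting 753 days forward gives 2053-10-25.
Adding +14 months to 2053-10-25 gives 2054-12-25.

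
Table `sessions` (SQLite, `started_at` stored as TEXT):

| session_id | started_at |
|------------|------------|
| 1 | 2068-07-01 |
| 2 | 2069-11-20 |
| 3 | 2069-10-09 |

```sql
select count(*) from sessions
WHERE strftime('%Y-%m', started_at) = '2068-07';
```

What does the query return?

Rows with year-month 2068-07: 2068-07-01 → 1.

1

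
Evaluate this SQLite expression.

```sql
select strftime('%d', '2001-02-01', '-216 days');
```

30

First apply '-216 days': 2001-02-01 → 2000-06-30.
`%d` extracts the 2-digit day of month: 30.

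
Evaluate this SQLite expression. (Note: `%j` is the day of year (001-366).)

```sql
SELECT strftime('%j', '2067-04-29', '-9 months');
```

First apply '-9 months': 2067-04-29 → 2066-07-29.
Day-of-year for 2066-07-29: days since 2066-01-01 inclusive = 210, zero-padded to 210.

210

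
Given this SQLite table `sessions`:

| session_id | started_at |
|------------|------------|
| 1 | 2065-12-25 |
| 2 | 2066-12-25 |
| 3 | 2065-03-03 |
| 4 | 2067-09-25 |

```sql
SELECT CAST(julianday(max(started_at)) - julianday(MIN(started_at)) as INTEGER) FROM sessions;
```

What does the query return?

936

MIN = 2065-03-03, MAX = 2067-09-25.
28 days remain in March 2065 after the 3rd (31 − 3).
Full months from April 2065 through August 2067 contribute their day counts.
Then 25 days into September 2067.
Total: 28 + 30 + 31 + 30 + 31 + 31 + 30 + 31 + 30 + 31 + 31 + 28 + 31 + 30 + 31 + 30 + 31 + 31 + 30 + 31 + 30 + 31 + 31 + 28 + 31 + 30 + 31 + 30 + 31 + 31 + 25 = 936.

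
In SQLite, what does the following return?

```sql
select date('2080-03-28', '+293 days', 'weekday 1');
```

2081-01-20

Applying '+293 days' to 2080-03-28: counting 293 days forward gives 2081-01-15.
`weekday 1` advances to the next Monday; 2081-01-15 is a Wednesday, so it moves forward to 2081-01-20.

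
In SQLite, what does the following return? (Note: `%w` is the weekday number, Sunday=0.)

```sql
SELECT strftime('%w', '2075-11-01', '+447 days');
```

First apply '+447 days': 2075-11-01 → 2077-01-21.
2077-01-21 is a Thursday; with Sunday=0 that is 4.

4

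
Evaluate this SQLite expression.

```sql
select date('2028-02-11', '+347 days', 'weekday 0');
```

Applying '+347 days' to 2028-02-11: counting 347 days forward gives 2029-01-23.
`weekday 0` advances to the next Sunday; 2029-01-23 is a Tuesday, so it moves forward to 2029-01-28.

2029-01-28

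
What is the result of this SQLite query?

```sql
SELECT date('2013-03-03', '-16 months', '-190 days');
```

Adding -16 months to 2013-03-03 gives 2011-11-03.
Applying '-190 days' to 2011-11-03: counting 190 days back gives 2011-04-27.

2011-04-27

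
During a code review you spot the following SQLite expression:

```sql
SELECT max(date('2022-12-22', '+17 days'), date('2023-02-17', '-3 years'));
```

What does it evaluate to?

2023-01-08

date('2022-12-22', '+17 days') → 2023-01-08.
date('2023-02-17', '-3 years') → 2020-02-17.
Later of the two is 2023-01-08.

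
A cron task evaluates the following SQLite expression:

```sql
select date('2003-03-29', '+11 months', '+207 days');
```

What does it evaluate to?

2004-09-23

Adding +11 months to 2003-03-29 gives 2004-02-29.
Applying '+207 days' to 2004-02-29: counting 207 days forward gives 2004-09-23.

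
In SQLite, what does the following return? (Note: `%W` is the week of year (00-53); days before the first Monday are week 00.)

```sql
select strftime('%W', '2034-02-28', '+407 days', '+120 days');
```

32

First apply '+407 days', '+120 days': 2034-02-28 → 2035-08-09.
2035-08-09 is a Thursday. SQLite's %W counts Mondays since the year started; the result is 32.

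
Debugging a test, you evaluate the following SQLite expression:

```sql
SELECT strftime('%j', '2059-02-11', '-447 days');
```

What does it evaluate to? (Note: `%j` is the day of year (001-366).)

325

First apply '-447 days': 2059-02-11 → 2057-11-21.
Day-of-year for 2057-11-21: days since 2057-01-01 inclusive = 325, zero-padded to 325.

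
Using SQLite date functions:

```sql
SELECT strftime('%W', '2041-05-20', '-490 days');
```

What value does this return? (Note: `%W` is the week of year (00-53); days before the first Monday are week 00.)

First apply '-490 days': 2041-05-20 → 2040-01-16.
2040-01-16 is a Monday. SQLite's %W counts Mondays since the year started; the result is 03.

03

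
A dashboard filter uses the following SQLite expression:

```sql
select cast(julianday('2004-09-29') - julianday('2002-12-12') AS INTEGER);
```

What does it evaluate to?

657

19 days remain in December 2002 after the 12th (31 − 12).
Full months from January 2003 through August 2004 contribute their day counts.
Then 29 days into September 2004.
Total: 19 + 31 + 28 + 31 + 30 + 31 + 30 + 31 + 31 + 30 + 31 + 30 + 31 + 31 + 29 + 31 + 30 + 31 + 30 + 31 + 31 + 29 = 657.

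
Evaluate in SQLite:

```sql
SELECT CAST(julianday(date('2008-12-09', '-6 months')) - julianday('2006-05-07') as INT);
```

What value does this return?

764

Adding -6 months to 2008-12-09 gives 2008-06-09.
24 days remain in May 2006 after the 7th (31 − 7).
Full months from June 2006 through May 2008 contribute their day counts.
Then 9 days into June 2008.
Total: 24 + 30 + 31 + 31 + 30 + 31 + 30 + 31 + 31 + 28 + 31 + 30 + 31 + 30 + 31 + 31 + 30 + 31 + 30 + 31 + 31 + 29 + 31 + 30 + 31 + 9 = 764.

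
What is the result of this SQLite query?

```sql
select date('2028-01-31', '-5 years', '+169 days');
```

2023-07-19

Adding -5 years to 2028-01-31 gives 2023-01-31.
Applying '+169 days' to 2023-01-31: counting 169 days forward gives 2023-07-19.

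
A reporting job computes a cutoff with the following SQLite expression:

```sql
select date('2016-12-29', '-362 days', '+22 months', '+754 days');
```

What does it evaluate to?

Applying '-362 days' to 2016-12-29: counting 362 days back gives 2016-01-02.
Adding +22 months to 2016-01-02 gives 2017-11-02.
Applying '+754 days' to 2017-11-02: counting 754 days forward gives 2019-11-26.

2019-11-26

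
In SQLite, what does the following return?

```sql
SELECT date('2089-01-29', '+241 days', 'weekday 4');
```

2089-09-29

Applying '+241 days' to 2089-01-29: counting 241 days forward gives 2089-09-27.
`weekday 4` advances to the next Thursday; 2089-09-27 is a Tuesday, so it moves forward to 2089-09-29.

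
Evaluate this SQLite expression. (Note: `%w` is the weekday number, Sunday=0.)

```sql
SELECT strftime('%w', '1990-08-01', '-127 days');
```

2

First apply '-127 days': 1990-08-01 → 1990-03-27.
1990-03-27 is a Tuesday; with Sunday=0 that is 2.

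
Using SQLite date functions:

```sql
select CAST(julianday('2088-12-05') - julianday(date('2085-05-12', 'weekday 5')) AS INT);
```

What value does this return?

1297

`weekday 5` advances to the next Friday; 2085-05-12 is a Saturday, so it moves forward to 2085-05-18.
13 days remain in May 2085 after the 18th (31 − 18).
Full months from June 2085 through November 2088 contribute their day counts.
Then 5 days into December 2088.
Total: 13 + 30 + 31 + 31 + 30 + 31 + 30 + 31 + 31 + 28 + 31 + 30 + 31 + 30 + 31 + 31 + 30 + 31 + 30 + 31 + 31 + 28 + 31 + 30 + 31 + 30 + 31 + 31 + 30 + 31 + 30 + 31 + 31 + 29 + 31 + 30 + 31 + 30 + 31 + 31 + 30 + 31 + 30 + 5 = 1297.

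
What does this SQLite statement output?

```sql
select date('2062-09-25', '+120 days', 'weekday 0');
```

Applying '+120 days' to 2062-09-25: counting 120 days forward gives 2063-01-23.
`weekday 0` advances to the next Sunday; 2063-01-23 is a Tuesday, so it moves forward to 2063-01-28.

2063-01-28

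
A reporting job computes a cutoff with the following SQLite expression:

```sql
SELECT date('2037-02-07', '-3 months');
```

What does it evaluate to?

2036-11-07

Adding -3 months to 2037-02-07 gives 2036-11-07.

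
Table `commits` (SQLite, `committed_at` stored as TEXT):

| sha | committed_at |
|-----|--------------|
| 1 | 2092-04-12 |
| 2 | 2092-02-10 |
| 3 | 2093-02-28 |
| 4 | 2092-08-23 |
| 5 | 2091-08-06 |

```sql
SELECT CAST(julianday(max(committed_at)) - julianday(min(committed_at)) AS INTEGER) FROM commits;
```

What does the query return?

MIN = 2091-08-06, MAX = 2093-02-28.
25 days remain in August 2091 after the 6th (31 − 6).
Full months from September 2091 through January 2093 contribute their day counts.
Then 28 days into February 2093.
Total: 25 + 30 + 31 + 30 + 31 + 31 + 29 + 31 + 30 + 31 + 30 + 31 + 31 + 30 + 31 + 30 + 31 + 31 + 28 = 572.

572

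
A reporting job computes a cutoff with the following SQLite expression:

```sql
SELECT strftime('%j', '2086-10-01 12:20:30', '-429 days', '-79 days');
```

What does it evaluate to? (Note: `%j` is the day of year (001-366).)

First apply '-429 days', '-79 days': 2086-10-01 12:20:30 → 2085-05-11 12:20:30.
Day-of-year for 2085-05-11: days since 2085-01-01 inclusive = 131, zero-padded to 131.

131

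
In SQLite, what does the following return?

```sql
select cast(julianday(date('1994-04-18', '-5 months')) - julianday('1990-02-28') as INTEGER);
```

Adding -5 months to 1994-04-18 gives 1993-11-18.
0 days remain in February 1990 after the 28th (28 − 28).
Full months from March 1990 through October 1993 contribute their day counts.
Then 18 days into November 1993.
Total: 0 + 31 + 30 + 31 + 30 + 31 + 31 + 30 + 31 + 30 + 31 + 31 + 28 + 31 + 30 + 31 + 30 + 31 + 31 + 30 + 31 + 30 + 31 + 31 + 29 + 31 + 30 + 31 + 30 + 31 + 31 + 30 + 31 + 30 + 31 + 31 + 28 + 31 + 30 + 31 + 30 + 31 + 31 + 30 + 31 + 18 = 1359.

1359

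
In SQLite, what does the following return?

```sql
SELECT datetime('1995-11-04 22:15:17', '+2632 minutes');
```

1995-11-06 18:07:17

2632 minutes = 43h 52m; +2632 minutes from 1995-11-04 22:15:17 is 1995-11-06 18:07:17 (crosses midnight).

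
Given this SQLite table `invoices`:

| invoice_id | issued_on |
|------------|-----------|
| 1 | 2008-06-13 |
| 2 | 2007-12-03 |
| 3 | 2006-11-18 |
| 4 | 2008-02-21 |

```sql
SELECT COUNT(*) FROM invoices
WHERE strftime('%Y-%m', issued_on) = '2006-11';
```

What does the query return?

Rows with year-month 2006-11: 2006-11-18 → 1.

1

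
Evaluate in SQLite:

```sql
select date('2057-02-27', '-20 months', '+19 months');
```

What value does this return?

2057-01-27

Adding -20 months to 2057-02-27 gives 2055-06-27.
Adding +19 months to 2055-06-27 gives 2057-01-27.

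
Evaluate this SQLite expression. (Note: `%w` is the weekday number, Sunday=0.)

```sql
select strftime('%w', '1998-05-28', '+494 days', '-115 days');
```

First apply '+494 days', '-115 days': 1998-05-28 → 1999-06-11.
1999-06-11 is a Friday; with Sunday=0 that is 5.

5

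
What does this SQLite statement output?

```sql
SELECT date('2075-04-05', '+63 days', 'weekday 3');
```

2075-06-12

Applying '+63 days' to 2075-04-05: counting 63 days forward gives 2075-06-07.
`weekday 3` advances to the next Wednesday; 2075-06-07 is a Friday, so it moves forward to 2075-06-12.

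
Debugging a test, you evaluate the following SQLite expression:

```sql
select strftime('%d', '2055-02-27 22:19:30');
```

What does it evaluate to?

27

`%d` extracts the 2-digit day of month: 27.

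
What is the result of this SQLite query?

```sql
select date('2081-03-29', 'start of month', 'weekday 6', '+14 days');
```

2081-03-15

`start of month` rewinds 2081-03-29 to 2081-03-01.
`weekday 6` advances to the next Saturday; 2081-03-01 is already a Saturday, so it stays at 2081-03-01.
Advancing 14 more days within March lands on 2081-03-15.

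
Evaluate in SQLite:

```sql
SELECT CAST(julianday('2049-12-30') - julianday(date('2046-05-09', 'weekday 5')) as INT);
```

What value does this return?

`weekday 5` advances to the next Friday; 2046-05-09 is a Wednesday, so it moves forward to 2046-05-11.
20 days remain in May 2046 after the 11th (31 − 11).
Full months from June 2046 through November 2049 contribute their day counts.
Then 30 days into December 2049.
Total: 20 + 30 + 31 + 31 + 30 + 31 + 30 + 31 + 31 + 28 + 31 + 30 + 31 + 30 + 31 + 31 + 30 + 31 + 30 + 31 + 31 + 29 + 31 + 30 + 31 + 30 + 31 + 31 + 30 + 31 + 30 + 31 + 31 + 28 + 31 + 30 + 31 + 30 + 31 + 31 + 30 + 31 + 30 + 30 = 1329.

1329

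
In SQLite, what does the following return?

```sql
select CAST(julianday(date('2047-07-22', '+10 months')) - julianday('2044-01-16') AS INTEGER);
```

1588

Adding +10 months to 2047-07-22 gives 2048-05-22.
15 days remain in January 2044 after the 16th (31 − 16).
Full months from February 2044 through April 2048 contribute their day counts.
Then 22 days into May 2048.
Total: 15 + 29 + 31 + 30 + 31 + 30 + 31 + 31 + 30 + 31 + 30 + 31 + 31 + 28 + 31 + 30 + 31 + 30 + 31 + 31 + 30 + 31 + 30 + 31 + 31 + 28 + 31 + 30 + 31 + 30 + 31 + 31 + 30 + 31 + 30 + 31 + 31 + 28 + 31 + 30 + 31 + 30 + 31 + 31 + 30 + 31 + 30 + 31 + 31 + 29 + 31 + 30 + 22 = 1588.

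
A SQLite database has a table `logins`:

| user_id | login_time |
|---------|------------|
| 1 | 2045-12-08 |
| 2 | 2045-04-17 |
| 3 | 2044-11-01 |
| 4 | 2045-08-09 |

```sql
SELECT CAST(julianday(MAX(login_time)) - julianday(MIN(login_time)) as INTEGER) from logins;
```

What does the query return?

402

MIN = 2044-11-01, MAX = 2045-12-08.
29 days remain in November 2044 after the 1st (30 − 1).
Full months from December 2044 through November 2045 contribute their day counts.
Then 8 days into December 2045.
Total: 29 + 31 + 31 + 28 + 31 + 30 + 31 + 30 + 31 + 31 + 30 + 31 + 30 + 8 = 402.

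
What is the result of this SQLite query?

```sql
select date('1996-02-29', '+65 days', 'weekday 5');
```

Applying '+65 days' to 1996-02-29: counting 65 days forward gives 1996-05-04.
`weekday 5` advances to the next Friday; 1996-05-04 is a Saturday, so it moves forward to 1996-05-10.

1996-05-10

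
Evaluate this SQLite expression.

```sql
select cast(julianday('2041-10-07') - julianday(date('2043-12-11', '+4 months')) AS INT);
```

Adding +4 months to 2043-12-11 gives 2044-04-11.
24 days remain in October 2041 after the 7th (31 − 7).
Full months from November 2041 through March 2044 contribute their day counts.
Then 11 days into April 2044.
Total: 24 + 30 + 31 + 31 + 28 + 31 + 30 + 31 + 30 + 31 + 31 + 30 + 31 + 30 + 31 + 31 + 28 + 31 + 30 + 31 + 30 + 31 + 31 + 30 + 31 + 30 + 31 + 31 + 29 + 31 + 11 = 917.
The subtraction is earlier − later, so the result is −917 → -917.

-917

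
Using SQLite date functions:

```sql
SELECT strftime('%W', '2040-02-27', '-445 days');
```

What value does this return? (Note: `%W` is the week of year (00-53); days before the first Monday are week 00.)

First apply '-445 days': 2040-02-27 → 2038-12-09.
2038-12-09 is a Thursday. SQLite's %W counts Mondays since the year started; the result is 49.

49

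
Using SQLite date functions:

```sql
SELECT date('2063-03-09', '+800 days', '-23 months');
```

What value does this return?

Applying '+800 days' to 2063-03-09: counting 800 days forward gives 2065-05-17.
Adding -23 months to 2065-05-17 gives 2063-06-17.

2063-06-17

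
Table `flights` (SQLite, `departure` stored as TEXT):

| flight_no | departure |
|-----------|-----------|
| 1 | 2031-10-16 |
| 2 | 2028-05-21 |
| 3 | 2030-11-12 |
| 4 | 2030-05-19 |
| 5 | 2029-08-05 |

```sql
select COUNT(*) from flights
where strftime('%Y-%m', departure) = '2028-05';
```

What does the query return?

Rows with year-month 2028-05: 2028-05-21 → 1.

1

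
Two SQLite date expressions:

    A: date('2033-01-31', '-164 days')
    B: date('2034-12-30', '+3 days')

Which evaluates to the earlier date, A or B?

A = 2032-08-20.
B = 2035-01-02.
A is earlier.

A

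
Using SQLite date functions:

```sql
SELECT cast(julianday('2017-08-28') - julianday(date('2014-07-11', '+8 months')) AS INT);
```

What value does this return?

Adding +8 months to 2014-07-11 gives 2015-03-11.
20 days remain in March 2015 after the 11th (31 − 11).
Full months from April 2015 through July 2017 contribute their day counts.
Then 28 days into August 2017.
Total: 20 + 30 + 31 + 30 + 31 + 31 + 30 + 31 + 30 + 31 + 31 + 29 + 31 + 30 + 31 + 30 + 31 + 31 + 30 + 31 + 30 + 31 + 31 + 28 + 31 + 30 + 31 + 30 + 31 + 28 = 901.

901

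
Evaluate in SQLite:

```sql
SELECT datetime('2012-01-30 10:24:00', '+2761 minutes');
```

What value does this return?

2012-02-01 08:25:00

2761 minutes = 46h 1m; +2761 minutes from 2012-01-30 10:24:00 is 2012-02-01 08:25:00 (crosses midnight).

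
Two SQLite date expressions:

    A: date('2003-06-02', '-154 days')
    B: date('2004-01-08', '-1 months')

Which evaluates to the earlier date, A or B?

A = 2002-12-30.
B = 2003-12-08.
A is earlier.

A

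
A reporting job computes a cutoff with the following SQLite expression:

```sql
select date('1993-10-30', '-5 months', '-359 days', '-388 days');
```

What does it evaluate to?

Adding -5 months to 1993-10-30 gives 1993-05-30.
Applying '-359 days' to 1993-05-30: counting 359 days back gives 1992-06-05.
Applying '-388 days' to 1992-06-05: counting 388 days back gives 1991-05-14.

1991-05-14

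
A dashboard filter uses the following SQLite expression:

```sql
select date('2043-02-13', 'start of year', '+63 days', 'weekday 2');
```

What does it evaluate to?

2043-03-10

`start of year` rewinds 2043-02-13 to 2043-01-01.
Applying '+63 days' to 2043-01-01: counting 63 days forward gives 2043-03-05.
`weekday 2` advances to the next Tuesday; 2043-03-05 is a Thursday, so it moves forward to 2043-03-10.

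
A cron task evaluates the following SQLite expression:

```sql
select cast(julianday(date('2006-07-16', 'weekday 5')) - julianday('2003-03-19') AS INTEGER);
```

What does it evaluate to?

`weekday 5` advances to the next Friday; 2006-07-16 is a Sunday, so it moves forward to 2006-07-21.
12 days remain in March 2003 after the 19th (31 − 19).
Full months from April 2003 through June 2006 contribute their day counts.
Then 21 days into July 2006.
Total: 12 + 30 + 31 + 30 + 31 + 31 + 30 + 31 + 30 + 31 + 31 + 29 + 31 + 30 + 31 + 30 + 31 + 31 + 30 + 31 + 30 + 31 + 31 + 28 + 31 + 30 + 31 + 30 + 31 + 31 + 30 + 31 + 30 + 31 + 31 + 28 + 31 + 30 + 31 + 30 + 21 = 1220.

1220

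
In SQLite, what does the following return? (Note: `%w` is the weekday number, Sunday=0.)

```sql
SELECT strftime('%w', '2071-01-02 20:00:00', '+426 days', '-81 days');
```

0

First apply '+426 days', '-81 days': 2071-01-02 20:00:00 → 2071-12-13 20:00:00.
2071-12-13 is a Sunday; with Sunday=0 that is 0.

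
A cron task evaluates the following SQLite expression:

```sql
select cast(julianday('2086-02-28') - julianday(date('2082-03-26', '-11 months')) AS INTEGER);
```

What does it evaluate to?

1769

Adding -11 months to 2082-03-26 gives 2081-04-26.
4 days remain in April 2081 after the 26th (30 − 26).
Full months from May 2081 through January 2086 contribute their day counts.
Then 28 days into February 2086.
Total: 4 + 31 + 30 + 31 + 31 + 30 + 31 + 30 + 31 + 31 + 28 + 31 + 30 + 31 + 30 + 31 + 31 + 30 + 31 + 30 + 31 + 31 + 28 + 31 + 30 + 31 + 30 + 31 + 31 + 30 + 31 + 30 + 31 + 31 + 29 + 31 + 30 + 31 + 30 + 31 + 31 + 30 + 31 + 30 + 31 + 31 + 28 + 31 + 30 + 31 + 30 + 31 + 31 + 30 + 31 + 30 + 31 + 31 + 28 = 1769.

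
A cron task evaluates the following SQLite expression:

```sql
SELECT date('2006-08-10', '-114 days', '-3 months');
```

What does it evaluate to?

Applying '-114 days' to 2006-08-10: counting 114 days back gives 2006-04-18.
Adding -3 months to 2006-04-18 gives 2006-01-18.

2006-01-18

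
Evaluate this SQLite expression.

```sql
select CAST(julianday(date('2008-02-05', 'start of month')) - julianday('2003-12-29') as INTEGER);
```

`start of month` rewinds 2008-02-05 to 2008-02-01.
2 days remain in December 2003 after the 29th (31 − 29).
Full months from January 2004 through January 2008 contribute their day counts.
Then 1 day into February 2008.
Total: 2 + 31 + 29 + 31 + 30 + 31 + 30 + 31 + 31 + 30 + 31 + 30 + 31 + 31 + 28 + 31 + 30 + 31 + 30 + 31 + 31 + 30 + 31 + 30 + 31 + 31 + 28 + 31 + 30 + 31 + 30 + 31 + 31 + 30 + 31 + 30 + 31 + 31 + 28 + 31 + 30 + 31 + 30 + 31 + 31 + 30 + 31 + 30 + 31 + 31 + 1 = 1495.

1495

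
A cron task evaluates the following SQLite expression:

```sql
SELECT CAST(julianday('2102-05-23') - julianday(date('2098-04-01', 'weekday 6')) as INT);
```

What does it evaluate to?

`weekday 6` advances to the next Saturday; 2098-04-01 is a Tuesday, so it moves forward to 2098-04-05.
25 days remain in April 2098 after the 5th (30 − 5).
Full months from May 2098 through April 2102 contribute their day counts.
Then 23 days into May 2102.
Total: 25 + 31 + 30 + 31 + 31 + 30 + 31 + 30 + 31 + 31 + 28 + 31 + 30 + 31 + 30 + 31 + 31 + 30 + 31 + 30 + 31 + 31 + 28 + 31 + 30 + 31 + 30 + 31 + 31 + 30 + 31 + 30 + 31 + 31 + 28 + 31 + 30 + 31 + 30 + 31 + 31 + 30 + 31 + 30 + 31 + 31 + 28 + 31 + 30 + 23 = 1508.

1508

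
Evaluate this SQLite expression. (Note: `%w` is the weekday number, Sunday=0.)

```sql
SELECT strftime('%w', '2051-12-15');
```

5

2051-12-15 is a Friday; with Sunday=0 that is 5.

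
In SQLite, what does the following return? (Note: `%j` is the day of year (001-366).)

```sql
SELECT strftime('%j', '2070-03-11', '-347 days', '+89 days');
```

177

First apply '-347 days', '+89 days': 2070-03-11 → 2069-06-26.
Day-of-year for 2069-06-26: days since 2069-01-01 inclusive = 177, zero-padded to 177.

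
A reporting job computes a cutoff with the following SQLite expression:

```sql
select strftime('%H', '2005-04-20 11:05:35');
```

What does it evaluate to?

11

`%H` extracts the 2-digit hour (00-23): 11.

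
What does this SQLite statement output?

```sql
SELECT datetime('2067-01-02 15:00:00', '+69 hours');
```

2067-01-05 12:00:00

+69 hours from 2067-01-02 15:00:00 is 2067-01-05 12:00:00 (crosses midnight).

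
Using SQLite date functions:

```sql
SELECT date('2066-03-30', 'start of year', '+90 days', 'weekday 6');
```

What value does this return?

`start of year` rewinds 2066-03-30 to 2066-01-01.
Applying '+90 days' to 2066-01-01: counting 90 days forward gives 2066-04-01.
`weekday 6` advances to the next Saturday; 2066-04-01 is a Thursday, so it moves forward to 2066-04-03.

2066-04-03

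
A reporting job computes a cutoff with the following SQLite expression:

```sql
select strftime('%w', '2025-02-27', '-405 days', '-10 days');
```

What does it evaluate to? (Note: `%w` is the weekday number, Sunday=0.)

2

First apply '-405 days', '-10 days': 2025-02-27 → 2024-01-09.
2024-01-09 is a Tuesday; with Sunday=0 that is 2.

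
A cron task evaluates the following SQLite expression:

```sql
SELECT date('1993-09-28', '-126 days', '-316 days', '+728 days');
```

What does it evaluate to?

1994-07-11

Applying '-126 days' to 1993-09-28: counting 126 days back gives 1993-05-25.
Applying '-316 days' to 1993-05-25: counting 316 days back gives 1992-07-13.
Applying '+728 days' to 1992-07-13: counting 728 days forward gives 1994-07-11.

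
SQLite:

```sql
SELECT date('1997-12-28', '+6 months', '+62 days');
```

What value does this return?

1998-08-29

Adding +6 months to 1997-12-28 gives 1998-06-28.
Applying '+62 days' to 1998-06-28: counting 62 days forward gives 1998-08-29.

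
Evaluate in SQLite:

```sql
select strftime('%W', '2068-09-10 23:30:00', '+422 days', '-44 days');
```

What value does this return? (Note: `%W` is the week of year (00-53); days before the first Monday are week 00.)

38

First apply '+422 days', '-44 days': 2068-09-10 23:30:00 → 2069-09-23 23:30:00.
2069-09-23 is a Monday. SQLite's %W counts Mondays since the year started; the result is 38.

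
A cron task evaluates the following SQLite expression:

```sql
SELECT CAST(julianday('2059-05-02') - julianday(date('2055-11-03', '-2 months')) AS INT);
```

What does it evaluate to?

Adding -2 months to 2055-11-03 gives 2055-09-03.
27 days remain in September 2055 after the 3rd (30 − 3).
Full months from October 2055 through April 2059 contribute their day counts.
Then 2 days into May 2059.
Total: 27 + 31 + 30 + 31 + 31 + 29 + 31 + 30 + 31 + 30 + 31 + 31 + 30 + 31 + 30 + 31 + 31 + 28 + 31 + 30 + 31 + 30 + 31 + 31 + 30 + 31 + 30 + 31 + 31 + 28 + 31 + 30 + 31 + 30 + 31 + 31 + 30 + 31 + 30 + 31 + 31 + 28 + 31 + 30 + 2 = 1337.

1337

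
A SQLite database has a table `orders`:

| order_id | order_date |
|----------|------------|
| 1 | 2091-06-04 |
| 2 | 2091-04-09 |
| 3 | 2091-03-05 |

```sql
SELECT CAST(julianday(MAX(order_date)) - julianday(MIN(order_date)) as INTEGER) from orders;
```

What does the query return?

91

MIN = 2091-03-05, MAX = 2091-06-04.
26 days remain in March 2091 after the 5th (31 − 5).
April 2091: 30 days.
May 2091: 31 days.
Then 4 days into June 2091.
Total: 26 + 30 + 31 + 4 = 91.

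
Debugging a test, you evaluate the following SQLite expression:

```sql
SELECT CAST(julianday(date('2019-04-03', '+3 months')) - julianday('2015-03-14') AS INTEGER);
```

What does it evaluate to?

1572

Adding +3 months to 2019-04-03 gives 2019-07-03.
17 days remain in March 2015 after the 14th (31 − 14).
Full months from April 2015 through June 2019 contribute their day counts.
Then 3 days into July 2019.
Total: 17 + 30 + 31 + 30 + 31 + 31 + 30 + 31 + 30 + 31 + 31 + 29 + 31 + 30 + 31 + 30 + 31 + 31 + 30 + 31 + 30 + 31 + 31 + 28 + 31 + 30 + 31 + 30 + 31 + 31 + 30 + 31 + 30 + 31 + 31 + 28 + 31 + 30 + 31 + 30 + 31 + 31 + 30 + 31 + 30 + 31 + 31 + 28 + 31 + 30 + 31 + 30 + 3 = 1572.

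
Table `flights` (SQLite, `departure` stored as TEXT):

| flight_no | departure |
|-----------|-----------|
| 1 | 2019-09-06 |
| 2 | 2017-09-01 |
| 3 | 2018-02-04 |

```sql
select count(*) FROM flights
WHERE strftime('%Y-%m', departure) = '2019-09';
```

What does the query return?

Rows with year-month 2019-09: 2019-09-06 → 1.

1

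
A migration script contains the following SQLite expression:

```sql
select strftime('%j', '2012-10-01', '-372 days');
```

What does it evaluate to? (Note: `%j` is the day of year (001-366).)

268

First apply '-372 days': 2012-10-01 → 2011-09-25.
Day-of-year for 2011-09-25: days since 2011-01-01 inclusive = 268, zero-padded to 268.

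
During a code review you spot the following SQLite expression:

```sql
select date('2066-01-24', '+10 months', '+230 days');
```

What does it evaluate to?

Adding +10 months to 2066-01-24 gives 2066-11-24.
Applying '+230 days' to 2066-11-24: counting 230 days forward gives 2067-07-12.

2067-07-12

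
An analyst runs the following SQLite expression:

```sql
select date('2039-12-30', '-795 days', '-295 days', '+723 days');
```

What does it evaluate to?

Applying '-795 days' to 2039-12-30: counting 795 days back gives 2037-10-26.
Applying '-295 days' to 2037-10-26: counting 295 days back gives 2037-01-04.
Applying '+723 days' to 2037-01-04: counting 723 days forward gives 2038-12-28.

2038-12-28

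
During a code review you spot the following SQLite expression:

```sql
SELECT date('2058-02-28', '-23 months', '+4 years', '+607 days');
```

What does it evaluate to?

Adding -23 months to 2058-02-28 gives 2056-03-28.
Adding +4 years to 2056-03-28 gives 2060-03-28.
Applying '+607 days' to 2060-03-28: counting 607 days forward gives 2061-11-25.

2061-11-25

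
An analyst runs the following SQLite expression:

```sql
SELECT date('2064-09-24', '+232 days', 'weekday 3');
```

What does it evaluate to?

Applying '+232 days' to 2064-09-24: counting 232 days forward gives 2065-05-14.
`weekday 3` advances to the next Wednesday; 2065-05-14 is a Thursday, so it moves forward to 2065-05-20.

2065-05-20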